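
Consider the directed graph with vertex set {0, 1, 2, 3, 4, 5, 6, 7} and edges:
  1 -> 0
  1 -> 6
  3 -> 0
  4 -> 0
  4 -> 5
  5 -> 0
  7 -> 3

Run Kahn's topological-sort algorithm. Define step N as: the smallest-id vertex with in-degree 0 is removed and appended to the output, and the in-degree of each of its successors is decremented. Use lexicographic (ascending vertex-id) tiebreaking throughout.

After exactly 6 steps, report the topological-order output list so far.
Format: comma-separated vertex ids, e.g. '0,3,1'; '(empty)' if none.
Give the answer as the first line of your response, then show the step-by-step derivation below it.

1,2,4,5,6,7

step 1: output 1; order=[1]; indeg=(3,0,0,1,0,1,0,0)
step 2: output 2; order=[1,2]; indeg=(3,0,0,1,0,1,0,0)
step 3: output 4; order=[1,2,4]; indeg=(2,0,0,1,0,0,0,0)
step 4: output 5; order=[1,2,4,5]; indeg=(1,0,0,1,0,0,0,0)
step 5: output 6; order=[1,2,4,5,6]; indeg=(1,0,0,1,0,0,0,0)
step 6: output 7; order=[1,2,4,5,6,7]; indeg=(1,0,0,0,0,0,0,0)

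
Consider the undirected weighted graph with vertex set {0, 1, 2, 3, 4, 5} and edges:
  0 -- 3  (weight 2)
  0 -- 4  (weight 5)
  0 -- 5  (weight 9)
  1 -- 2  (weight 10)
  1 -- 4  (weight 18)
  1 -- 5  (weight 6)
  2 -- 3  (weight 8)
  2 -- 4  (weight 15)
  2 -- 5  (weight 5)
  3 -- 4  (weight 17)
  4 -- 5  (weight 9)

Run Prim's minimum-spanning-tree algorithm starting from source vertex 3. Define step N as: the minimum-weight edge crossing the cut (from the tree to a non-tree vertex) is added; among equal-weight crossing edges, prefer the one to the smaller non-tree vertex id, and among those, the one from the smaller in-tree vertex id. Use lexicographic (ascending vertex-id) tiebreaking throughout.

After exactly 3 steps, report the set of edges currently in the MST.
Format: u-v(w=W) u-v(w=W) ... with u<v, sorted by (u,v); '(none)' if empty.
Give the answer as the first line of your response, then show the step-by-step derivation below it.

0-3(w=2) 0-4(w=5) 2-3(w=8)

step 1: add edge 0-3 (w=2); MST = {0-3(w=2)}
step 2: add edge 0-4 (w=5); MST = {0-3(w=2) 0-4(w=5)}
step 3: add edge 2-3 (w=8); MST = {0-3(w=2) 0-4(w=5) 2-3(w=8)}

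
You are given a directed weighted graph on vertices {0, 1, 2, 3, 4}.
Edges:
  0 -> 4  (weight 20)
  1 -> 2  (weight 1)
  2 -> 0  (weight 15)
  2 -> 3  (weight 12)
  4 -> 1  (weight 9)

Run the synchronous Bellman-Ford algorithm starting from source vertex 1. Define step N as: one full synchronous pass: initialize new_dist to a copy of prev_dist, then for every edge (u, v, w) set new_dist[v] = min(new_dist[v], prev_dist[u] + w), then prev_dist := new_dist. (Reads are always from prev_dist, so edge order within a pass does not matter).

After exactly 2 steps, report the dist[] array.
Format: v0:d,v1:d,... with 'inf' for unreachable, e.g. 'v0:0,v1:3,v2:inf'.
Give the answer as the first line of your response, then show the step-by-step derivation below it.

v0:16,v1:0,v2:1,v3:13,v4:inf

step 1: dist = v0:inf,v1:0,v2:1,v3:inf,v4:inf
step 2: dist = v0:16,v1:0,v2:1,v3:13,v4:inf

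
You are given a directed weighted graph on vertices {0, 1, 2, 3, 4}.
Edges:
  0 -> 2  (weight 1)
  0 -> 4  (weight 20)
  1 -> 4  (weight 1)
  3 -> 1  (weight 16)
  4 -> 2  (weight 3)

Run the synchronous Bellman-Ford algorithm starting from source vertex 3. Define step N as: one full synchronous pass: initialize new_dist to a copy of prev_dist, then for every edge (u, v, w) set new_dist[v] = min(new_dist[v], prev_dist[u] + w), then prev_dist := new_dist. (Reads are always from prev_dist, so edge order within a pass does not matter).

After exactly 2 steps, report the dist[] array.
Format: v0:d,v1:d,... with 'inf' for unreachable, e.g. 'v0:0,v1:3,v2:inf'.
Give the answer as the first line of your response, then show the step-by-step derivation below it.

v0:inf,v1:16,v2:inf,v3:0,v4:17

step 1: dist = v0:inf,v1:16,v2:inf,v3:0,v4:inf
step 2: dist = v0:inf,v1:16,v2:inf,v3:0,v4:17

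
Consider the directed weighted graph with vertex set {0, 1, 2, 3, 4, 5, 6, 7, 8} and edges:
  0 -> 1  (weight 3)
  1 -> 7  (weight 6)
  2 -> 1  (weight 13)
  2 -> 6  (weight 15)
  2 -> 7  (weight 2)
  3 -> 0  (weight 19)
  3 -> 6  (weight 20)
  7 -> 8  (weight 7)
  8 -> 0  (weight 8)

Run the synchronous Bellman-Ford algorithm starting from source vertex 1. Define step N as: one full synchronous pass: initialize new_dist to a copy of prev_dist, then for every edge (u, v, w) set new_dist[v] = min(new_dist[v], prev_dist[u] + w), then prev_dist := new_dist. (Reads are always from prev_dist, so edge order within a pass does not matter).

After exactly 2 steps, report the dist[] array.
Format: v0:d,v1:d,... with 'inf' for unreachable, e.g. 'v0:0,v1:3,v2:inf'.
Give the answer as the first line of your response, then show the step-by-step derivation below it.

v0:inf,v1:0,v2:inf,v3:inf,v4:inf,v5:inf,v6:inf,v7:6,v8:13

step 1: dist = v0:inf,v1:0,v2:inf,v3:inf,v4:inf,v5:inf,v6:inf,v7:6,v8:inf
step 2: dist = v0:inf,v1:0,v2:inf,v3:inf,v4:inf,v5:inf,v6:inf,v7:6,v8:13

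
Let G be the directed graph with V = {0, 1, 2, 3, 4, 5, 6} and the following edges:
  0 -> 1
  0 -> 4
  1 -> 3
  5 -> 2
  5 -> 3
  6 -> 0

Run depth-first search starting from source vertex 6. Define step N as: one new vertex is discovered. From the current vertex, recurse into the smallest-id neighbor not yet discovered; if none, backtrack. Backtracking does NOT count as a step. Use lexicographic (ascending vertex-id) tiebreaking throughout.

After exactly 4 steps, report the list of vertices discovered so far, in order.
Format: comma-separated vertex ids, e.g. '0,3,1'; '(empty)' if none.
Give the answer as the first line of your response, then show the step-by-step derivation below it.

6,0,1,3

step 1: discover 6; path=6; order=6
step 2: discover 0; path=6>0; order=6,0
step 3: discover 1; path=6>0>1; order=6,0,1
step 4: discover 3; path=6>0>1>3; order=6,0,1,3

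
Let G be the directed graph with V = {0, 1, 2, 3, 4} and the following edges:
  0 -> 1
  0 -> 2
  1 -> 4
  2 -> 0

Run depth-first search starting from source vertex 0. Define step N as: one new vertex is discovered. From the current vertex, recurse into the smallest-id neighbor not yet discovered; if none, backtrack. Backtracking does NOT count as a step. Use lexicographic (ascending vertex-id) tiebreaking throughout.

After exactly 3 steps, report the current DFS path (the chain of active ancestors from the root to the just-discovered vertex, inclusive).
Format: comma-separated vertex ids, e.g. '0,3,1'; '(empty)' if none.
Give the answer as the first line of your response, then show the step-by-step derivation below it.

0,1,4

step 1: discover 0; path=0; order=0
step 2: discover 1; path=0>1; order=0,1
step 3: discover 4; path=0>1>4; order=0,1,4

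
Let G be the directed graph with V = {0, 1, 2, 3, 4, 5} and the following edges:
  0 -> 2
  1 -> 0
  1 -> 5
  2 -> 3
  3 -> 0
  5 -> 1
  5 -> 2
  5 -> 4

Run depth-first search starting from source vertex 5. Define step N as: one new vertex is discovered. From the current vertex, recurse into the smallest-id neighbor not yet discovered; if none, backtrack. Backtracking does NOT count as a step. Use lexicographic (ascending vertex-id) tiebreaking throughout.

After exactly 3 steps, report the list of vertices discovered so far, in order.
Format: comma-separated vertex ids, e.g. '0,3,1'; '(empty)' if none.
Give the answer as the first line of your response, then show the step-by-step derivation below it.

5,1,0

step 1: discover 5; path=5; order=5
step 2: discover 1; path=5>1; order=5,1
step 3: discover 0; path=5>1>0; order=5,1,0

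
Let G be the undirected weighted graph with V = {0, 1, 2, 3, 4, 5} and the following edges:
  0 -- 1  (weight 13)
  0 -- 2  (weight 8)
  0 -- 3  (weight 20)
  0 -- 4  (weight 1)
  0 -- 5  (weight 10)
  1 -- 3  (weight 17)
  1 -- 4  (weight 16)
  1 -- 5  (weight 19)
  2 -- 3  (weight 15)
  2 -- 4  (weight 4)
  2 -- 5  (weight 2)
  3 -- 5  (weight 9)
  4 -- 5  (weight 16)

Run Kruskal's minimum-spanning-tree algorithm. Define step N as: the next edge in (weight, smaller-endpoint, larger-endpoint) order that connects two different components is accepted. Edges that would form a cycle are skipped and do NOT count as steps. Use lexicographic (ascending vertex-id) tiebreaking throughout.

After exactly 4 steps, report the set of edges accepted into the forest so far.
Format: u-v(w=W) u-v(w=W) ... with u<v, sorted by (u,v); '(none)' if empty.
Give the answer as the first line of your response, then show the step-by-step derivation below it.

0-4(w=1) 2-4(w=4) 2-5(w=2) 3-5(w=9)

step 1: add edge 0-4 (w=1); MST = {0-4(w=1)}
step 2: add edge 2-5 (w=2); MST = {0-4(w=1) 2-5(w=2)}
step 3: add edge 2-4 (w=4); MST = {0-4(w=1) 2-4(w=4) 2-5(w=2)}
step 4: add edge 3-5 (w=9); MST = {0-4(w=1) 2-4(w=4) 2-5(w=2) 3-5(w=9)}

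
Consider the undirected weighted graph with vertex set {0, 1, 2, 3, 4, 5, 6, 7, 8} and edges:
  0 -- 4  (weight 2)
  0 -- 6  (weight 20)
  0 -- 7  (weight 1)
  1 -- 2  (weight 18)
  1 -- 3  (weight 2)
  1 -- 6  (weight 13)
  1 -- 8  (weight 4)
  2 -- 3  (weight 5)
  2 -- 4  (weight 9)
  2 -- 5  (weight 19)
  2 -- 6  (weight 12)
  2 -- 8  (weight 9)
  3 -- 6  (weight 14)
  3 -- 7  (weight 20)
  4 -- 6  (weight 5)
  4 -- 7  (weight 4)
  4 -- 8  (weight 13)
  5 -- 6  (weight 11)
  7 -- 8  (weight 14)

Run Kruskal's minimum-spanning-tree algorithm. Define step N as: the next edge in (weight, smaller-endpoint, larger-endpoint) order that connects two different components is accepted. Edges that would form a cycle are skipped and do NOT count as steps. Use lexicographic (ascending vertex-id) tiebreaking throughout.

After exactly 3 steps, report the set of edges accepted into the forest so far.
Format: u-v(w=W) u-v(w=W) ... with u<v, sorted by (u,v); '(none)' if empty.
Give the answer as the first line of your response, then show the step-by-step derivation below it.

0-4(w=2) 0-7(w=1) 1-3(w=2)

step 1: add edge 0-7 (w=1); MST = {0-7(w=1)}
step 2: add edge 0-4 (w=2); MST = {0-4(w=2) 0-7(w=1)}
step 3: add edge 1-3 (w=2); MST = {0-4(w=2) 0-7(w=1) 1-3(w=2)}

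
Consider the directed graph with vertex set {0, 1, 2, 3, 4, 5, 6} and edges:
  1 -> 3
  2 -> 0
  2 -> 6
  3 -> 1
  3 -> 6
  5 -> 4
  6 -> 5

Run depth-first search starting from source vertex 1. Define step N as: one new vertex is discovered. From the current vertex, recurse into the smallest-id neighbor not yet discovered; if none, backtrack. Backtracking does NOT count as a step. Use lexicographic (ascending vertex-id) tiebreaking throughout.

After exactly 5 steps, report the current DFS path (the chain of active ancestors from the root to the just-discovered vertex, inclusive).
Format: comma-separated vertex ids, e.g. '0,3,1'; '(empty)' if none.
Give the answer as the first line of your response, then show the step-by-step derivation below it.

1,3,6,5,4

step 1: discover 1; path=1; order=1
step 2: discover 3; path=1>3; order=1,3
step 3: discover 6; path=1>3>6; order=1,3,6
step 4: discover 5; path=1>3>6>5; order=1,3,6,5
step 5: discover 4; path=1>3>6>5>4; order=1,3,6,5,4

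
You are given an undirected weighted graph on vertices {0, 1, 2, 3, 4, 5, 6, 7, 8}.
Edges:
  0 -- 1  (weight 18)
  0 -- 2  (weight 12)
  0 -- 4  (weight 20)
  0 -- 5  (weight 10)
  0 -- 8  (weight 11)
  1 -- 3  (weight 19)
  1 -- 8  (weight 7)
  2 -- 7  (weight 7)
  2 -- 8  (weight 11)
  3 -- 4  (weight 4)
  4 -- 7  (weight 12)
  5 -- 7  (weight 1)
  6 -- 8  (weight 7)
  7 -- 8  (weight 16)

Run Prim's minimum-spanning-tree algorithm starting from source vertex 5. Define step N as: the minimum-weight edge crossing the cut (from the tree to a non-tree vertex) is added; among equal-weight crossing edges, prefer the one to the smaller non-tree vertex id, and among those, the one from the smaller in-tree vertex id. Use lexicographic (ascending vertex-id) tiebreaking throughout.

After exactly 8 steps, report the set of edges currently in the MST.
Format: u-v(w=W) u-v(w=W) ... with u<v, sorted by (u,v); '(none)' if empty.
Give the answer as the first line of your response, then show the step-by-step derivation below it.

0-5(w=10) 0-8(w=11) 1-8(w=7) 2-7(w=7) 3-4(w=4) 4-7(w=12) 5-7(w=1) 6-8(w=7)

step 1: add edge 5-7 (w=1); MST = {5-7(w=1)}
step 2: add edge 2-7 (w=7); MST = {2-7(w=7) 5-7(w=1)}
step 3: add edge 0-5 (w=10); MST = {0-5(w=10) 2-7(w=7) 5-7(w=1)}
step 4: add edge 0-8 (w=11); MST = {0-5(w=10) 0-8(w=11) 2-7(w=7) 5-7(w=1)}
step 5: add edge 1-8 (w=7); MST = {0-5(w=10) 0-8(w=11) 1-8(w=7) 2-7(w=7) 5-7(w=1)}
step 6: add edge 6-8 (w=7); MST = {0-5(w=10) 0-8(w=11) 1-8(w=7) 2-7(w=7) 5-7(w=1) 6-8(w=7)}
step 7: add edge 4-7 (w=12); MST = {0-5(w=10) 0-8(w=11) 1-8(w=7) 2-7(w=7) 4-7(w=12) 5-7(w=1) 6-8(w=7)}
step 8: add edge 3-4 (w=4); MST = {0-5(w=10) 0-8(w=11) 1-8(w=7) 2-7(w=7) 3-4(w=4) 4-7(w=12) 5-7(w=1) 6-8(w=7)}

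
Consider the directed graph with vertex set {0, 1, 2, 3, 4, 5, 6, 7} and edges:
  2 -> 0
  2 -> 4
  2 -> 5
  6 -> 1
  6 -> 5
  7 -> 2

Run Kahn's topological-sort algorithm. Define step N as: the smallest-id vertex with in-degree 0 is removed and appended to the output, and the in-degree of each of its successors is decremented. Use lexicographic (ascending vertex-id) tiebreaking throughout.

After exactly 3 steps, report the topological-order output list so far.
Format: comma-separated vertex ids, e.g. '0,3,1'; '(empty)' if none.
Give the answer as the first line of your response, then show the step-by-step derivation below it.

3,6,1

step 1: output 3; order=[3]; indeg=(1,1,1,0,1,2,0,0)
step 2: output 6; order=[3,6]; indeg=(1,0,1,0,1,1,0,0)
step 3: output 1; order=[3,6,1]; indeg=(1,0,1,0,1,1,0,0)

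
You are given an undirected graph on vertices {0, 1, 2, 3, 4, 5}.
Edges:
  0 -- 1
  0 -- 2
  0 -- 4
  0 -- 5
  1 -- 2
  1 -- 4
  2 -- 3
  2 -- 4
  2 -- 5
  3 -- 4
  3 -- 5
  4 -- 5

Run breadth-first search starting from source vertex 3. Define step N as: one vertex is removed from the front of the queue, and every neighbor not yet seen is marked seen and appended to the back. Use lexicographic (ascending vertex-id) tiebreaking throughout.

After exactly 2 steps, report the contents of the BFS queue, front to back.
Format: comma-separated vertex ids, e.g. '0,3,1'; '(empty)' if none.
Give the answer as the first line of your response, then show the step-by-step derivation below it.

4,5,0,1

step 1: dequeue 3; queue=[2,4,5]; order=3
step 2: dequeue 2; queue=[4,5,0,1]; order=3,2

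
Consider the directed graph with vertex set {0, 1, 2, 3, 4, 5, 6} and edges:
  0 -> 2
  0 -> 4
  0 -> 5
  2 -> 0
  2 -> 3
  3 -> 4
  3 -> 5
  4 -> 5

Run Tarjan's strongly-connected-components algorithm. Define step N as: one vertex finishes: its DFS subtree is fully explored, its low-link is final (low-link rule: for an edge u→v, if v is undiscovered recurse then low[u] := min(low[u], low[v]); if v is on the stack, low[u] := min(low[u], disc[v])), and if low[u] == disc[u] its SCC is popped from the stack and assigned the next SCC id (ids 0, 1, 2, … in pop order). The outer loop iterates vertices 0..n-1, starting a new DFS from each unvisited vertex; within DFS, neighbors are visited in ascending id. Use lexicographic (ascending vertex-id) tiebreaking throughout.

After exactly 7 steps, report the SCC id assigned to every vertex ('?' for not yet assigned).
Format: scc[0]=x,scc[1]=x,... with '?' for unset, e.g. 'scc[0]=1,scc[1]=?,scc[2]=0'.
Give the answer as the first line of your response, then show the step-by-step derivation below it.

scc[0]=3,scc[1]=4,scc[2]=3,scc[3]=2,scc[4]=1,scc[5]=0,scc[6]=5

step 1: low=(low[0]=0,low[1]=?,low[2]=0,low[3]=2,low[4]=3,low[5]=4,low[6]=?); scc=(scc[0]=?,scc[1]=?,scc[2]=?,scc[3]=?,scc[4]=?,scc[5]=0,scc[6]=?)
step 2: low=(low[0]=0,low[1]=?,low[2]=0,low[3]=2,low[4]=3,low[5]=4,low[6]=?); scc=(scc[0]=?,scc[1]=?,scc[2]=?,scc[3]=?,scc[4]=1,scc[5]=0,scc[6]=?)
step 3: low=(low[0]=0,low[1]=?,low[2]=0,low[3]=2,low[4]=3,low[5]=4,low[6]=?); scc=(scc[0]=?,scc[1]=?,scc[2]=?,scc[3]=2,scc[4]=1,scc[5]=0,scc[6]=?)
step 4: low=(low[0]=0,low[1]=?,low[2]=0,low[3]=2,low[4]=3,low[5]=4,low[6]=?); scc=(scc[0]=?,scc[1]=?,scc[2]=?,scc[3]=2,scc[4]=1,scc[5]=0,scc[6]=?)
step 5: low=(low[0]=0,low[1]=?,low[2]=0,low[3]=2,low[4]=3,low[5]=4,low[6]=?); scc=(scc[0]=3,scc[1]=?,scc[2]=3,scc[3]=2,scc[4]=1,scc[5]=0,scc[6]=?)
step 6: low=(low[0]=0,low[1]=5,low[2]=0,low[3]=2,low[4]=3,low[5]=4,low[6]=?); scc=(scc[0]=3,scc[1]=4,scc[2]=3,scc[3]=2,scc[4]=1,scc[5]=0,scc[6]=?)
step 7: low=(low[0]=0,low[1]=5,low[2]=0,low[3]=2,low[4]=3,low[5]=4,low[6]=6); scc=(scc[0]=3,scc[1]=4,scc[2]=3,scc[3]=2,scc[4]=1,scc[5]=0,scc[6]=5)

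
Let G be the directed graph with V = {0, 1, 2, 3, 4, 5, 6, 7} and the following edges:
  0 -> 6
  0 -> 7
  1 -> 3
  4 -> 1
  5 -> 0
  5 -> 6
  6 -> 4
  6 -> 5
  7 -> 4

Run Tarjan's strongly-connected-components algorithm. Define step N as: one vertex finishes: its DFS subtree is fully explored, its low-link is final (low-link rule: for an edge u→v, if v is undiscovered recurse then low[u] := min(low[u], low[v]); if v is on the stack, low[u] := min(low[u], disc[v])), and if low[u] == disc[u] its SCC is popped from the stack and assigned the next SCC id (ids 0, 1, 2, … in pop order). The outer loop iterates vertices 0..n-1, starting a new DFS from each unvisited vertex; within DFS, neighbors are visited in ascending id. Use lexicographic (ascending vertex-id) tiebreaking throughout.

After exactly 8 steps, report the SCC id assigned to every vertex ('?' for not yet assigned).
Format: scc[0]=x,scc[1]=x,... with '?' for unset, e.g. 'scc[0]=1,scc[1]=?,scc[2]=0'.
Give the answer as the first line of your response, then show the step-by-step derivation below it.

scc[0]=4,scc[1]=1,scc[2]=5,scc[3]=0,scc[4]=2,scc[5]=4,scc[6]=4,scc[7]=3

step 1: low=(low[0]=0,low[1]=3,low[2]=?,low[3]=4,low[4]=2,low[5]=?,low[6]=1,low[7]=?); scc=(scc[0]=?,scc[1]=?,scc[2]=?,scc[3]=0,scc[4]=?,scc[5]=?,scc[6]=?,scc[7]=?)
step 2: low=(low[0]=0,low[1]=3,low[2]=?,low[3]=4,low[4]=2,low[5]=?,low[6]=1,low[7]=?); scc=(scc[0]=?,scc[1]=1,scc[2]=?,scc[3]=0,scc[4]=?,scc[5]=?,scc[6]=?,scc[7]=?)
step 3: low=(low[0]=0,low[1]=3,low[2]=?,low[3]=4,low[4]=2,low[5]=?,low[6]=1,low[7]=?); scc=(scc[0]=?,scc[1]=1,scc[2]=?,scc[3]=0,scc[4]=2,scc[5]=?,scc[6]=?,scc[7]=?)
step 4: low=(low[0]=0,low[1]=3,low[2]=?,low[3]=4,low[4]=2,low[5]=0,low[6]=1,low[7]=?); scc=(scc[0]=?,scc[1]=1,scc[2]=?,scc[3]=0,scc[4]=2,scc[5]=?,scc[6]=?,scc[7]=?)
step 5: low=(low[0]=0,low[1]=3,low[2]=?,low[3]=4,low[4]=2,low[5]=0,low[6]=0,low[7]=?); scc=(scc[0]=?,scc[1]=1,scc[2]=?,scc[3]=0,scc[4]=2,scc[5]=?,scc[6]=?,scc[7]=?)
step 6: low=(low[0]=0,low[1]=3,low[2]=?,low[3]=4,low[4]=2,low[5]=0,low[6]=0,low[7]=6); scc=(scc[0]=?,scc[1]=1,scc[2]=?,scc[3]=0,scc[4]=2,scc[5]=?,scc[6]=?,scc[7]=3)
step 7: low=(low[0]=0,low[1]=3,low[2]=?,low[3]=4,low[4]=2,low[5]=0,low[6]=0,low[7]=6); scc=(scc[0]=4,scc[1]=1,scc[2]=?,scc[3]=0,scc[4]=2,scc[5]=4,scc[6]=4,scc[7]=3)
step 8: low=(low[0]=0,low[1]=3,low[2]=7,low[3]=4,low[4]=2,low[5]=0,low[6]=0,low[7]=6); scc=(scc[0]=4,scc[1]=1,scc[2]=5,scc[3]=0,scc[4]=2,scc[5]=4,scc[6]=4,scc[7]=3)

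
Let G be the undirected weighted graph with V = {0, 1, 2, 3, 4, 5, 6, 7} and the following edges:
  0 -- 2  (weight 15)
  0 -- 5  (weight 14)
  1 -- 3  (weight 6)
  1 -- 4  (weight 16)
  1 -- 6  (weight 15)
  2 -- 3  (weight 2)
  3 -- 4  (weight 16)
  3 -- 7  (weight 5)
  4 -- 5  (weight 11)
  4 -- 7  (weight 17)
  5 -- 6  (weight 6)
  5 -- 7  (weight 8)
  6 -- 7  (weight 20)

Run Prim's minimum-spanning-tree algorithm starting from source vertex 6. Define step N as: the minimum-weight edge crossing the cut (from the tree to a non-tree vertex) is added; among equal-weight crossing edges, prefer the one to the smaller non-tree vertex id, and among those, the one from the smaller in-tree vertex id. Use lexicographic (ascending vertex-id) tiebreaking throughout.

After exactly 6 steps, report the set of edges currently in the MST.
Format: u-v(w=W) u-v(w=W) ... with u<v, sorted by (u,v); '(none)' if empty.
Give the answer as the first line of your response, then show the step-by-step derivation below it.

1-3(w=6) 2-3(w=2) 3-7(w=5) 4-5(w=11) 5-6(w=6) 5-7(w=8)

step 1: add edge 5-6 (w=6); MST = {5-6(w=6)}
step 2: add edge 5-7 (w=8); MST = {5-6(w=6) 5-7(w=8)}
step 3: add edge 3-7 (w=5); MST = {3-7(w=5) 5-6(w=6) 5-7(w=8)}
step 4: add edge 2-3 (w=2); MST = {2-3(w=2) 3-7(w=5) 5-6(w=6) 5-7(w=8)}
step 5: add edge 1-3 (w=6); MST = {1-3(w=6) 2-3(w=2) 3-7(w=5) 5-6(w=6) 5-7(w=8)}
step 6: add edge 4-5 (w=11); MST = {1-3(w=6) 2-3(w=2) 3-7(w=5) 4-5(w=11) 5-6(w=6) 5-7(w=8)}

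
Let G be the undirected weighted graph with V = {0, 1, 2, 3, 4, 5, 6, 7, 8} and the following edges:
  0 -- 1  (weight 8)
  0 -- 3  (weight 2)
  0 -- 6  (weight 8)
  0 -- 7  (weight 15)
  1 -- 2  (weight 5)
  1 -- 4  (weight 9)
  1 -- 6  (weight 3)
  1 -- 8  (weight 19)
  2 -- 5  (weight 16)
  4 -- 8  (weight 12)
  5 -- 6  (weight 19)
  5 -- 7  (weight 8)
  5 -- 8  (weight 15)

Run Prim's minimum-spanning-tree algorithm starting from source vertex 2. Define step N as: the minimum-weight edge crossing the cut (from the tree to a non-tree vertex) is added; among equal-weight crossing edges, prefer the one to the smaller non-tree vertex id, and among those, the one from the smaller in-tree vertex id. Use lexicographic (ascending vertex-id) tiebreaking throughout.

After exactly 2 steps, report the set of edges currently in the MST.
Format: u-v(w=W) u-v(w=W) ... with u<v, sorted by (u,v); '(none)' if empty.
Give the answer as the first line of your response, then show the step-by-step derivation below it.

1-2(w=5) 1-6(w=3)

step 1: add edge 1-2 (w=5); MST = {1-2(w=5)}
step 2: add edge 1-6 (w=3); MST = {1-2(w=5) 1-6(w=3)}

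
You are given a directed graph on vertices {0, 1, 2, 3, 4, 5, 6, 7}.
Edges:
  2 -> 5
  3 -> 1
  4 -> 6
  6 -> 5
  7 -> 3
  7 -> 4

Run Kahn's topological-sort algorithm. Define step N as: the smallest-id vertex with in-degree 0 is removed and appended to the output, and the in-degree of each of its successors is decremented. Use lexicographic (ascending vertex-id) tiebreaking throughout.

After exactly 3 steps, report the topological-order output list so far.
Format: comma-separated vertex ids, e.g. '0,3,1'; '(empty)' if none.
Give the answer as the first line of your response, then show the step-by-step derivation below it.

0,2,7

step 1: output 0; order=[0]; indeg=(0,1,0,1,1,2,1,0)
step 2: output 2; order=[0,2]; indeg=(0,1,0,1,1,1,1,0)
step 3: output 7; order=[0,2,7]; indeg=(0,1,0,0,0,1,1,0)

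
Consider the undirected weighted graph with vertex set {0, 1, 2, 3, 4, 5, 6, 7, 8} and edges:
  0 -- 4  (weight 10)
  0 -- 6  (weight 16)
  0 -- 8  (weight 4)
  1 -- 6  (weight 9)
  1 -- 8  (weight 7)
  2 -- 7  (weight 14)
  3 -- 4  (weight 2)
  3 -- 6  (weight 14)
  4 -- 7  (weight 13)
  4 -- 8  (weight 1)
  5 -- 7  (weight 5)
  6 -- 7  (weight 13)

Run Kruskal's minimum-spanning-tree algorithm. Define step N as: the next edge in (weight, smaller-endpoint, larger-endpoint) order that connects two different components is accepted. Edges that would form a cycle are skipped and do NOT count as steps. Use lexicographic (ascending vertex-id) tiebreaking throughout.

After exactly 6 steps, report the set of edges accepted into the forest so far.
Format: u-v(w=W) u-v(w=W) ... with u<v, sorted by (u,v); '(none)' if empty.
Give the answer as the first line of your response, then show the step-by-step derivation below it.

0-8(w=4) 1-6(w=9) 1-8(w=7) 3-4(w=2) 4-8(w=1) 5-7(w=5)

step 1: add edge 4-8 (w=1); MST = {4-8(w=1)}
step 2: add edge 3-4 (w=2); MST = {3-4(w=2) 4-8(w=1)}
step 3: add edge 0-8 (w=4); MST = {0-8(w=4) 3-4(w=2) 4-8(w=1)}
step 4: add edge 5-7 (w=5); MST = {0-8(w=4) 3-4(w=2) 4-8(w=1) 5-7(w=5)}
step 5: add edge 1-8 (w=7); MST = {0-8(w=4) 1-8(w=7) 3-4(w=2) 4-8(w=1) 5-7(w=5)}
step 6: add edge 1-6 (w=9); MST = {0-8(w=4) 1-6(w=9) 1-8(w=7) 3-4(w=2) 4-8(w=1) 5-7(w=5)}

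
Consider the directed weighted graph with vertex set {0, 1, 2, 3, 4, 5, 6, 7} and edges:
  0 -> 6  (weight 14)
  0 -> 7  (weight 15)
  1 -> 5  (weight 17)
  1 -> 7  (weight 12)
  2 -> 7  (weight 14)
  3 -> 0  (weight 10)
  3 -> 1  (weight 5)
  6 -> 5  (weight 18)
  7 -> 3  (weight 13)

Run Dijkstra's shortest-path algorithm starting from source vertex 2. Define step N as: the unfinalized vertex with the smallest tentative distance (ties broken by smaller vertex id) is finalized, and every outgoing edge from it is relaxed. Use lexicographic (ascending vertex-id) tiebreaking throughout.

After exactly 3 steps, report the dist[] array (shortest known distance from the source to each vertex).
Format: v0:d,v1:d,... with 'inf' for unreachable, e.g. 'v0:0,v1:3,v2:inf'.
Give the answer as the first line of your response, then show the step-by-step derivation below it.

v0:37,v1:32,v2:0,v3:27,v4:inf,v5:inf,v6:inf,v7:14

step 1: dist = v0:inf,v1:inf,v2:0,v3:inf,v4:inf,v5:inf,v6:inf,v7:14
step 2: dist = v0:inf,v1:inf,v2:0,v3:27,v4:inf,v5:inf,v6:inf,v7:14
step 3: dist = v0:37,v1:32,v2:0,v3:27,v4:inf,v5:inf,v6:inf,v7:14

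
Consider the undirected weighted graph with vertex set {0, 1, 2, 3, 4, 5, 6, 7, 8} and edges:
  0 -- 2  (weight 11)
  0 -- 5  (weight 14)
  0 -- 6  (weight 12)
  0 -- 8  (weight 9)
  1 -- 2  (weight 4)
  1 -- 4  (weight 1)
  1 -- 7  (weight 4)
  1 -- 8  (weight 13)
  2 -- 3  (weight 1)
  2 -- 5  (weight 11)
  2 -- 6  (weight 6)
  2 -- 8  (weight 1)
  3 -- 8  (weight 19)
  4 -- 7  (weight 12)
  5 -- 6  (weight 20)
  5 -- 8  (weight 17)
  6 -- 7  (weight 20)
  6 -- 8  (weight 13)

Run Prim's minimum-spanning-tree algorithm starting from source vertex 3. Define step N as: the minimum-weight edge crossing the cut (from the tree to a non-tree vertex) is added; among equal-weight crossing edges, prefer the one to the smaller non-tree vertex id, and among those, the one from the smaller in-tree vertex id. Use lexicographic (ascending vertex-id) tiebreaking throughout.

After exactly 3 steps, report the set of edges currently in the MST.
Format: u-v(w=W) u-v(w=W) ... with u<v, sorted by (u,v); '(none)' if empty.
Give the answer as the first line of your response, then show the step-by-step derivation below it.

1-2(w=4) 2-3(w=1) 2-8(w=1)

step 1: add edge 2-3 (w=1); MST = {2-3(w=1)}
step 2: add edge 2-8 (w=1); MST = {2-3(w=1) 2-8(w=1)}
step 3: add edge 1-2 (w=4); MST = {1-2(w=4) 2-3(w=1) 2-8(w=1)}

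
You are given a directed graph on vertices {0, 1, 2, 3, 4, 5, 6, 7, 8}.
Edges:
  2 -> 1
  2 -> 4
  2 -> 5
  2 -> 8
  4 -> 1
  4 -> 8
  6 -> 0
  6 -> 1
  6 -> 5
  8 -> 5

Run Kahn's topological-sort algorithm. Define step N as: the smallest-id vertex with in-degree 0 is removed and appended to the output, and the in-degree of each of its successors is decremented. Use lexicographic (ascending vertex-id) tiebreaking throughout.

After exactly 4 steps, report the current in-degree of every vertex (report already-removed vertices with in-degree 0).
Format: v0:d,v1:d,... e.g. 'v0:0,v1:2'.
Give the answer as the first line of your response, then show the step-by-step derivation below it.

v0:0,v1:0,v2:0,v3:0,v4:0,v5:1,v6:0,v7:0,v8:0

step 1: output 2; order=[2]; indeg=(1,2,0,0,0,2,0,0,1)
step 2: output 3; order=[2,3]; indeg=(1,2,0,0,0,2,0,0,1)
step 3: output 4; order=[2,3,4]; indeg=(1,1,0,0,0,2,0,0,0)
step 4: output 6; order=[2,3,4,6]; indeg=(0,0,0,0,0,1,0,0,0)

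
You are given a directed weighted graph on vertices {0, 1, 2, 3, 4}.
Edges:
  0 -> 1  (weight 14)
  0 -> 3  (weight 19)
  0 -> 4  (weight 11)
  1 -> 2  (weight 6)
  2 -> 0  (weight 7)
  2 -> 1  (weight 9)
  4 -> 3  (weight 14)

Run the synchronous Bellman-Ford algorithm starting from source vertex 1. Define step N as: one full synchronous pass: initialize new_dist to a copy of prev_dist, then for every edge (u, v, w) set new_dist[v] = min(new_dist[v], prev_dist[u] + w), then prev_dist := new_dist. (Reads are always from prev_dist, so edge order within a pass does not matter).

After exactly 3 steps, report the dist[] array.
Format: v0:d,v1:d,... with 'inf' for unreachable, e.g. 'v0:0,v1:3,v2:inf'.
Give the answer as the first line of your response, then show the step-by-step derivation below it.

v0:13,v1:0,v2:6,v3:32,v4:24

step 1: dist = v0:inf,v1:0,v2:6,v3:inf,v4:inf
step 2: dist = v0:13,v1:0,v2:6,v3:inf,v4:inf
step 3: dist = v0:13,v1:0,v2:6,v3:32,v4:24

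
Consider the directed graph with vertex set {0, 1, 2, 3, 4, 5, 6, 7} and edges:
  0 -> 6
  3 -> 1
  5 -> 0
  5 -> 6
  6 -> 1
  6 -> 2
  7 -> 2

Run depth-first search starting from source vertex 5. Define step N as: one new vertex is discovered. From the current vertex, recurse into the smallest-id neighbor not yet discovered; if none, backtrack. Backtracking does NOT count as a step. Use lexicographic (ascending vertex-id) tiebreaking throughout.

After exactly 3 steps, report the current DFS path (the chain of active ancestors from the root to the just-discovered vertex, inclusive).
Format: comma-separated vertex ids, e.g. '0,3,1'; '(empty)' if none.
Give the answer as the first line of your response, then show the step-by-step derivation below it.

5,0,6

step 1: discover 5; path=5; order=5
step 2: discover 0; path=5>0; order=5,0
step 3: discover 6; path=5>0>6; order=5,0,6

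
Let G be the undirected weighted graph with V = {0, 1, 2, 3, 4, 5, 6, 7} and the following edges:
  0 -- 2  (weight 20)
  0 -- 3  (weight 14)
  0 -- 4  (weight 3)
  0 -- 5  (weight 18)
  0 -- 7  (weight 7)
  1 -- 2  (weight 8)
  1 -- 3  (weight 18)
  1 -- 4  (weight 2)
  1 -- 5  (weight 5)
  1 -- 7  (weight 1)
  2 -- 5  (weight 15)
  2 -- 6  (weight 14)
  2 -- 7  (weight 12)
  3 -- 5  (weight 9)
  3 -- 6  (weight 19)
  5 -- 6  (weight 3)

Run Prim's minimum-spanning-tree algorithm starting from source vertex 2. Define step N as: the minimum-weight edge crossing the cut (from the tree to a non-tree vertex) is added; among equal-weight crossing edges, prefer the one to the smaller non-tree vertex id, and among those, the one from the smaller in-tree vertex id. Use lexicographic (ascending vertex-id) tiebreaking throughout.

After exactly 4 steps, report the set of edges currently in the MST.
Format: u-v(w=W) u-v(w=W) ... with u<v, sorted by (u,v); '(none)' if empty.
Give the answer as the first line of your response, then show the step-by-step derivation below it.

0-4(w=3) 1-2(w=8) 1-4(w=2) 1-7(w=1)

step 1: add edge 1-2 (w=8); MST = {1-2(w=8)}
step 2: add edge 1-7 (w=1); MST = {1-2(w=8) 1-7(w=1)}
step 3: add edge 1-4 (w=2); MST = {1-2(w=8) 1-4(w=2) 1-7(w=1)}
step 4: add edge 0-4 (w=3); MST = {0-4(w=3) 1-2(w=8) 1-4(w=2) 1-7(w=1)}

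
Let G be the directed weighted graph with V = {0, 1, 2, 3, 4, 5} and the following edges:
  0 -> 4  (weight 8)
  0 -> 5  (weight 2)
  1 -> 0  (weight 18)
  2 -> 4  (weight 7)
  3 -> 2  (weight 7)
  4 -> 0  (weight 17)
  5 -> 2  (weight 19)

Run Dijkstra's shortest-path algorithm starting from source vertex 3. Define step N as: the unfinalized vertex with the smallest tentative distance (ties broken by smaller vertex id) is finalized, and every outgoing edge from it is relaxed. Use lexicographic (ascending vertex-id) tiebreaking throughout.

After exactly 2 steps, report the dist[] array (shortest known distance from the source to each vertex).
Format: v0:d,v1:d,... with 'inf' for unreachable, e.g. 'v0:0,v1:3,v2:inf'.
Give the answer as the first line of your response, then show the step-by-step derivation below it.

v0:inf,v1:inf,v2:7,v3:0,v4:14,v5:inf

step 1: dist = v0:inf,v1:inf,v2:7,v3:0,v4:inf,v5:inf
step 2: dist = v0:inf,v1:inf,v2:7,v3:0,v4:14,v5:inf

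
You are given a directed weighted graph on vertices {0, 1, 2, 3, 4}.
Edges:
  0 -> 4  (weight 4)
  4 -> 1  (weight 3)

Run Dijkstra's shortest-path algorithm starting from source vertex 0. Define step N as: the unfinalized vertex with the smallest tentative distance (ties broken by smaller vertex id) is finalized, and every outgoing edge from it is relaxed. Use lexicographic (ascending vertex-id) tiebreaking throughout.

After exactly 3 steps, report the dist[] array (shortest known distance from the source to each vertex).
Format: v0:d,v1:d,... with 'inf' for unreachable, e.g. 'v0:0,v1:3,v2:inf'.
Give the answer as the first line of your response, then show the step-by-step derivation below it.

v0:0,v1:7,v2:inf,v3:inf,v4:4

step 1: dist = v0:0,v1:inf,v2:inf,v3:inf,v4:4
step 2: dist = v0:0,v1:7,v2:inf,v3:inf,v4:4
step 3: dist = v0:0,v1:7,v2:inf,v3:inf,v4:4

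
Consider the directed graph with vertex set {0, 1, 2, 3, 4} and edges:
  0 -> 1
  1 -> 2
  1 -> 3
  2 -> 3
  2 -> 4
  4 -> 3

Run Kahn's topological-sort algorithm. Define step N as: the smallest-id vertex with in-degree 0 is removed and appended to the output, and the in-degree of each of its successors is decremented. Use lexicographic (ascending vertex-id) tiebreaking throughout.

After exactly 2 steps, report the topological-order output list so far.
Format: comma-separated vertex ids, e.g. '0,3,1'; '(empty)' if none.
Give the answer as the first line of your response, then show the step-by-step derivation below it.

0,1

step 1: output 0; order=[0]; indeg=(0,0,1,3,1)
step 2: output 1; order=[0,1]; indeg=(0,0,0,2,1)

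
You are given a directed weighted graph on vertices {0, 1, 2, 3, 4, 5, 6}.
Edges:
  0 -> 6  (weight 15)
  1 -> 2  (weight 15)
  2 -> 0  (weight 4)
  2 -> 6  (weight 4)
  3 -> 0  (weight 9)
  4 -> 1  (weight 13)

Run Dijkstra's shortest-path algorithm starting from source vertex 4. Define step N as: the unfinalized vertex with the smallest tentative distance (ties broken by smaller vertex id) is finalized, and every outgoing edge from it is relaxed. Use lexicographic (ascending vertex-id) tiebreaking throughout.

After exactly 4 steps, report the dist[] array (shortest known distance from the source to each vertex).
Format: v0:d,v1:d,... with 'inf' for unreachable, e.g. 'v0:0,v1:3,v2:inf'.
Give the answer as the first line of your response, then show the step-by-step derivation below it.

v0:32,v1:13,v2:28,v3:inf,v4:0,v5:inf,v6:32

step 1: dist = v0:inf,v1:13,v2:inf,v3:inf,v4:0,v5:inf,v6:inf
step 2: dist = v0:inf,v1:13,v2:28,v3:inf,v4:0,v5:inf,v6:inf
step 3: dist = v0:32,v1:13,v2:28,v3:inf,v4:0,v5:inf,v6:32
step 4: dist = v0:32,v1:13,v2:28,v3:inf,v4:0,v5:inf,v6:32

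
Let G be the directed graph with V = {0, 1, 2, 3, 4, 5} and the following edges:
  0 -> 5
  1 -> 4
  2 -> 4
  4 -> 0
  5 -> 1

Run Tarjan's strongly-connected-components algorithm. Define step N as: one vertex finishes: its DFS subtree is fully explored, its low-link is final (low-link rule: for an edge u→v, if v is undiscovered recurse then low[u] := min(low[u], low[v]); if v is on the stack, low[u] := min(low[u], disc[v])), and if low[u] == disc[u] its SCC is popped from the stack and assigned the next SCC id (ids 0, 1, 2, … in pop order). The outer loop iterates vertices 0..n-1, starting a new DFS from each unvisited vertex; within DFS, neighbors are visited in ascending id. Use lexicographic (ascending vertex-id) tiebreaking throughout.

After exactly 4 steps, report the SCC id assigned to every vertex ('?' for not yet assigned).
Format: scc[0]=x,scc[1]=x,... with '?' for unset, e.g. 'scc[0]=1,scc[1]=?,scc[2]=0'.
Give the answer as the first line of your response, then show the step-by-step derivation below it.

scc[0]=0,scc[1]=0,scc[2]=?,scc[3]=?,scc[4]=0,scc[5]=0

step 1: low=(low[0]=0,low[1]=2,low[2]=?,low[3]=?,low[4]=0,low[5]=1); scc=(scc[0]=?,scc[1]=?,scc[2]=?,scc[3]=?,scc[4]=?,scc[5]=?)
step 2: low=(low[0]=0,low[1]=0,low[2]=?,low[3]=?,low[4]=0,low[5]=1); scc=(scc[0]=?,scc[1]=?,scc[2]=?,scc[3]=?,scc[4]=?,scc[5]=?)
step 3: low=(low[0]=0,low[1]=0,low[2]=?,low[3]=?,low[4]=0,low[5]=0); scc=(scc[0]=?,scc[1]=?,scc[2]=?,scc[3]=?,scc[4]=?,scc[5]=?)
step 4: low=(low[0]=0,low[1]=0,low[2]=?,low[3]=?,low[4]=0,low[5]=0); scc=(scc[0]=0,scc[1]=0,scc[2]=?,scc[3]=?,scc[4]=0,scc[5]=0)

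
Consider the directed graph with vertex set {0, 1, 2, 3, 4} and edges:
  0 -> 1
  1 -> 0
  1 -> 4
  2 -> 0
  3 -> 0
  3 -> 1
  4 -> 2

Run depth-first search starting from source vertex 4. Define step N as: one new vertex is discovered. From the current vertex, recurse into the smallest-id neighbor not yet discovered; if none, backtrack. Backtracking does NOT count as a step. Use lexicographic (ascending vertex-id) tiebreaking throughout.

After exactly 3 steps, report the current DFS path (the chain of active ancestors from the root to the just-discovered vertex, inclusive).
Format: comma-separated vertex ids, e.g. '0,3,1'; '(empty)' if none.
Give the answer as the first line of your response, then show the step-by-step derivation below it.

4,2,0

step 1: discover 4; path=4; order=4
step 2: discover 2; path=4>2; order=4,2
step 3: discover 0; path=4>2>0; order=4,2,0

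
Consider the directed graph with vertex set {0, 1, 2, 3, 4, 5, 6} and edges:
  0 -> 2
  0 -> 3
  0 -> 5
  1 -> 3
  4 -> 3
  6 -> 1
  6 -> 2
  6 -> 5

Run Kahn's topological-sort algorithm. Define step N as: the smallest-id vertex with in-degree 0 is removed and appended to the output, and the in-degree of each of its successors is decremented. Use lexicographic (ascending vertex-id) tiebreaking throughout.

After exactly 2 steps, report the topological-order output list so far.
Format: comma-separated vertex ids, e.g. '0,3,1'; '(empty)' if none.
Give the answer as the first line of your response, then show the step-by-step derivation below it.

0,4

step 1: output 0; order=[0]; indeg=(0,1,1,2,0,1,0)
step 2: output 4; order=[0,4]; indeg=(0,1,1,1,0,1,0)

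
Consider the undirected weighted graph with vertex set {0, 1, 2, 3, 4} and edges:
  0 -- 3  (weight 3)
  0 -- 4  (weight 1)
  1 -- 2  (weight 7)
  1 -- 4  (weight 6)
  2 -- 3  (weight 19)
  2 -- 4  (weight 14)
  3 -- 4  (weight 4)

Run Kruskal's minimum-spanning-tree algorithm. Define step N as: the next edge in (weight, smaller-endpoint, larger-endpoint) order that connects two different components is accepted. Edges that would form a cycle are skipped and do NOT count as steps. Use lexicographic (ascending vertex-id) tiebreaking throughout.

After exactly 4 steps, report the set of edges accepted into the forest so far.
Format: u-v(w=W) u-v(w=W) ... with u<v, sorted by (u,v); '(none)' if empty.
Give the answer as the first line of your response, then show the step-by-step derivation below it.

0-3(w=3) 0-4(w=1) 1-2(w=7) 1-4(w=6)

step 1: add edge 0-4 (w=1); MST = {0-4(w=1)}
step 2: add edge 0-3 (w=3); MST = {0-3(w=3) 0-4(w=1)}
step 3: add edge 1-4 (w=6); MST = {0-3(w=3) 0-4(w=1) 1-4(w=6)}
step 4: add edge 1-2 (w=7); MST = {0-3(w=3) 0-4(w=1) 1-2(w=7) 1-4(w=6)}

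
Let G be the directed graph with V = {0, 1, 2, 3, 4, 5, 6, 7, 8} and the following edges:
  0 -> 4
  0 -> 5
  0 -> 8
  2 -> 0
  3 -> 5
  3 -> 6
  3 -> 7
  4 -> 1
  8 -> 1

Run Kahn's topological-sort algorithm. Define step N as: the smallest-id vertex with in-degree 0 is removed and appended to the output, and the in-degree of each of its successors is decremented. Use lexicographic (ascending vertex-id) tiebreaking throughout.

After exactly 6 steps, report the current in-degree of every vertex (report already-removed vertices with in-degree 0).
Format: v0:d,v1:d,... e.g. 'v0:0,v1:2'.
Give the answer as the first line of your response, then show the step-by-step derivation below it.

v0:0,v1:1,v2:0,v3:0,v4:0,v5:0,v6:0,v7:0,v8:0

step 1: output 2; order=[2]; indeg=(0,2,0,0,1,2,1,1,1)
step 2: output 0; order=[2,0]; indeg=(0,2,0,0,0,1,1,1,0)
step 3: output 3; order=[2,0,3]; indeg=(0,2,0,0,0,0,0,0,0)
step 4: output 4; order=[2,0,3,4]; indeg=(0,1,0,0,0,0,0,0,0)
step 5: output 5; order=[2,0,3,4,5]; indeg=(0,1,0,0,0,0,0,0,0)
step 6: output 6; order=[2,0,3,4,5,6]; indeg=(0,1,0,0,0,0,0,0,0)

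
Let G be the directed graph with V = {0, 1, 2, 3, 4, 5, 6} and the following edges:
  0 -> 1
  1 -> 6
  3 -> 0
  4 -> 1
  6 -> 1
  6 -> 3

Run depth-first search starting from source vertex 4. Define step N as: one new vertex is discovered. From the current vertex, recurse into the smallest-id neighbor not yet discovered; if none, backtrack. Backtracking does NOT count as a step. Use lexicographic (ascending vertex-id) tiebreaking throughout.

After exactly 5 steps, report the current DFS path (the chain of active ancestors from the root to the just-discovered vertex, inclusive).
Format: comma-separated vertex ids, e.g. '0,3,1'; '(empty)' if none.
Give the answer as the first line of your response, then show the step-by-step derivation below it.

4,1,6,3,0

step 1: discover 4; path=4; order=4
step 2: discover 1; path=4>1; order=4,1
step 3: discover 6; path=4>1>6; order=4,1,6
step 4: discover 3; path=4>1>6>3; order=4,1,6,3
step 5: discover 0; path=4>1>6>3>0; order=4,1,6,3,0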